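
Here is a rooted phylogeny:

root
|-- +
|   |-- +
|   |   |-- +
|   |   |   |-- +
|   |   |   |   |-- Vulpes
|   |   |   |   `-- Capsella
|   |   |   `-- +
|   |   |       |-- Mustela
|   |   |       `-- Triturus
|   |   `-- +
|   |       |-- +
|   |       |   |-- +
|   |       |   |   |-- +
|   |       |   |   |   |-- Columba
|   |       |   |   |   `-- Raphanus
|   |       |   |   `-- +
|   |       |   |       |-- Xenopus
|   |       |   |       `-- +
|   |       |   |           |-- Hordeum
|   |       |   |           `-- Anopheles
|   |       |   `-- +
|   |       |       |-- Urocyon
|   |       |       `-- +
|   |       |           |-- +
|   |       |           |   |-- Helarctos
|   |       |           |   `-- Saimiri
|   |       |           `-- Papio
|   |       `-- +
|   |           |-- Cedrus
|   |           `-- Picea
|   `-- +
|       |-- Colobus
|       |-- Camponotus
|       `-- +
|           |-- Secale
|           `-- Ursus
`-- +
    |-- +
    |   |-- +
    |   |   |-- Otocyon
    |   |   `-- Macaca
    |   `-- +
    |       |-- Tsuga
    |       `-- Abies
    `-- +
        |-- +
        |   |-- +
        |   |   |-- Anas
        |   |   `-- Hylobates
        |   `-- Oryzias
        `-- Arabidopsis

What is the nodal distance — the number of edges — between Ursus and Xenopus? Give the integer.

9

The MRCA of Ursus and Xenopus is the node subtending ((((Vulpes,Capsella),(Mustela,Triturus)),((((Columba,Raphanus),(Xenopus,(Hordeum,Anopheles))),(Urocyon,((Helarctos,Saimiri),Papio))),(Cedrus,Picea))),(Colobus,Camponotus,(Secale,Ursus))).
From Ursus up to that node: 3 branches. From Xenopus up to the same node: 6 branches. Total: 3 + 6 = 9.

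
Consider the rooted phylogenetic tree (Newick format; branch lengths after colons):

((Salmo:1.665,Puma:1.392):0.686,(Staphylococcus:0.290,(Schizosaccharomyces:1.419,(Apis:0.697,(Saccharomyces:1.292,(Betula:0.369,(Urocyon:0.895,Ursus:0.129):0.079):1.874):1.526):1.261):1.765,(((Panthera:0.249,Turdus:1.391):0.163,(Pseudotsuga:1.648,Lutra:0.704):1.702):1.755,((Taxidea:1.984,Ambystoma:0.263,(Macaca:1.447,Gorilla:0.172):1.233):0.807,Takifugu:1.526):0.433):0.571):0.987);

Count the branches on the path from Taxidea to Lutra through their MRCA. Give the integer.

6

The MRCA of Taxidea and Lutra is the node subtending (((Panthera,Turdus),(Pseudotsuga,Lutra)),((Taxidea,Ambystoma,(Macaca,Gorilla)),Takifugu)).
From Taxidea up to that node: 3 branches. From Lutra up to the same node: 3 branches. Total: 3 + 3 = 6.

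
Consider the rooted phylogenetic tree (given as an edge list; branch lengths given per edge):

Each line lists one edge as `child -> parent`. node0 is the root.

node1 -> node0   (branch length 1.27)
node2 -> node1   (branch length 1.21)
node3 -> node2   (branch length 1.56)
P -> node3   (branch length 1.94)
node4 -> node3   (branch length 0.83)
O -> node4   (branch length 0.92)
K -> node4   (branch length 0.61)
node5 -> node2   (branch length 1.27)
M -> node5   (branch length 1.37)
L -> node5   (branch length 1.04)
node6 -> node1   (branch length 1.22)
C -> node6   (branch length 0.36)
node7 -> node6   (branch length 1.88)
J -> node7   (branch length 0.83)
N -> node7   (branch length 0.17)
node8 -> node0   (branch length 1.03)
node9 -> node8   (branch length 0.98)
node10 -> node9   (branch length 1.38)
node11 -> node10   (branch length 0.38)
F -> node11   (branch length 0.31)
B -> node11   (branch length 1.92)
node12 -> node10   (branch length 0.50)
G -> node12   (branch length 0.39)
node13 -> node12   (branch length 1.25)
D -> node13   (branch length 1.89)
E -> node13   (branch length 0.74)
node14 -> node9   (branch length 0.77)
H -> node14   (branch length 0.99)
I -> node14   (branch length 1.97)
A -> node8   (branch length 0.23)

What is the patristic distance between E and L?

10.67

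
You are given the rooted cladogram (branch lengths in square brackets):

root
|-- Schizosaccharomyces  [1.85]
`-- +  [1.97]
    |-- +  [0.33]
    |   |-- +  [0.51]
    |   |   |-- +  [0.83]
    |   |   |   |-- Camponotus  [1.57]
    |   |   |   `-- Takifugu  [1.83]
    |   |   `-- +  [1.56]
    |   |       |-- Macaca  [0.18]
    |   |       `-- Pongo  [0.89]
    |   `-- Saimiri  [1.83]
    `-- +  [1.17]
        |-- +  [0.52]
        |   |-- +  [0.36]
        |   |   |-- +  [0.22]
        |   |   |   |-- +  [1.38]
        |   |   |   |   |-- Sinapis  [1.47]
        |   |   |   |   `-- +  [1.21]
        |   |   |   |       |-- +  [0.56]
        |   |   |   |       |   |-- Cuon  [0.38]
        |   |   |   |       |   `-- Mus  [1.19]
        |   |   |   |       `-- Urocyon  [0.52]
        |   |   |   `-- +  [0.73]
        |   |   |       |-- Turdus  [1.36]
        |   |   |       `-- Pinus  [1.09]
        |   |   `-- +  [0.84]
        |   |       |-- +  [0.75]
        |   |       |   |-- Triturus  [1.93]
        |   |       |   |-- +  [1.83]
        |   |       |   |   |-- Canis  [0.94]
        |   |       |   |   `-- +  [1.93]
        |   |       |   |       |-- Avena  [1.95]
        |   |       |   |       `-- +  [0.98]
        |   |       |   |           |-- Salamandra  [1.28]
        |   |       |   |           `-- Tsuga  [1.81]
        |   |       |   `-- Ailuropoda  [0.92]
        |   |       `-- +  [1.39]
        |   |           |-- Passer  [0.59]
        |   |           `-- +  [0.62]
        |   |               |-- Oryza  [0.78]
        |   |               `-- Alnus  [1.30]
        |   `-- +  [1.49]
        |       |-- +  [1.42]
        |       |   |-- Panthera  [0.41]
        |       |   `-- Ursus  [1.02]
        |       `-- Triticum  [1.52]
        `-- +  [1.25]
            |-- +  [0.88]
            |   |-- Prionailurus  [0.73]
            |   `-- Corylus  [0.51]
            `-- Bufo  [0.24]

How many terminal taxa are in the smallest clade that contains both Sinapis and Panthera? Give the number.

18

The MRCA of Sinapis and Panthera is the node subtending ((((Sinapis,((Cuon,Mus),Urocyon)),(Turdus,Pinus)),((Triturus,(Canis,(Avena,(Salamandra,Tsuga))),Ailuropoda),(Passer,(Oryza,Alnus)))),((Panthera,Ursus),Triticum)).
That clade contains 18 terminal taxa: Ailuropoda, Alnus, Avena, Canis, Cuon, Mus, Oryza, Panthera, Passer, Pinus, Salamandra, Sinapis, Triticum, Triturus, Tsuga, Turdus, Urocyon, Ursus.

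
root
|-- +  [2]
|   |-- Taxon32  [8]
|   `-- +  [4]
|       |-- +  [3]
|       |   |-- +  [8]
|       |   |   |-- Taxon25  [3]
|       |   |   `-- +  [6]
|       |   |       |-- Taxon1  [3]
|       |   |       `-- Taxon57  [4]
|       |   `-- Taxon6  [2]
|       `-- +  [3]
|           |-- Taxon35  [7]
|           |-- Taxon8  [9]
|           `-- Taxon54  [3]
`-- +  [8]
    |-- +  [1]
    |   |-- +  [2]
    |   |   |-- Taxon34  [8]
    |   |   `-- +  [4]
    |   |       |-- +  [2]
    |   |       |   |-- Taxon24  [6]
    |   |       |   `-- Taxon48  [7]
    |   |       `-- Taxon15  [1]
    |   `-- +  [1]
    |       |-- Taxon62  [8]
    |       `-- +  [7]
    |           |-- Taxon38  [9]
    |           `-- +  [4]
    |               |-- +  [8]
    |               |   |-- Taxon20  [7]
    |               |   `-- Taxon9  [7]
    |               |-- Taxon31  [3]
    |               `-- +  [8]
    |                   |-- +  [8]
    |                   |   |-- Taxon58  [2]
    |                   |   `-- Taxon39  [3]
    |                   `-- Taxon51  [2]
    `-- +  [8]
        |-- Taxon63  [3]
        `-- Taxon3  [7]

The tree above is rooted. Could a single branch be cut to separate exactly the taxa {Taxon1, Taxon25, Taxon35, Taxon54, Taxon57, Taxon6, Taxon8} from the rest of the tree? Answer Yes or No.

The most recent common ancestor of these taxa subtends (((Taxon25,(Taxon1,Taxon57)),Taxon6),(Taxon35,Taxon8,Taxon54)).
That clade has exactly 7 tips — every listed taxon and nothing else — so the group is monophyletic.

Yes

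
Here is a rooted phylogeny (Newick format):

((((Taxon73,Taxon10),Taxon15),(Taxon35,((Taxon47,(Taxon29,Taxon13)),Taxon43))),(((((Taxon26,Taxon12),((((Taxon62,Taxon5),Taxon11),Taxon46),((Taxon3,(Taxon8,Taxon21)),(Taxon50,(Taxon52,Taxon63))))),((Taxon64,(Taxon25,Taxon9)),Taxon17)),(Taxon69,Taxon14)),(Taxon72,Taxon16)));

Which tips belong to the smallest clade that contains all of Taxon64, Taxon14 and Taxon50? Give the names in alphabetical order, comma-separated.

Tracing Taxon64: it sits inside (Taxon64,(Taxon25,Taxon9)).
Tracing Taxon14: it sits inside (Taxon69,Taxon14).
Tracing Taxon50: it sits inside (Taxon50,(Taxon52,Taxon63)).
The smallest clade enclosing all 3 is ((((Taxon26,Taxon12),((((Taxon62,Taxon5),Taxon11),Taxon46),((Taxon3,(Taxon8,Taxon21)),(Taxon50,(Taxon52,Taxon63))))),((Taxon64,(Taxon25,Taxon9)),Taxon17)),(Taxon69,Taxon14)); the answer is its 18 terminal taxa in alphabetical order.

Taxon11, Taxon12, Taxon14, Taxon17, Taxon21, Taxon25, Taxon26, Taxon3, Taxon46, Taxon5, Taxon50, Taxon52, Taxon62, Taxon63, Taxon64, Taxon69, Taxon8, Taxon9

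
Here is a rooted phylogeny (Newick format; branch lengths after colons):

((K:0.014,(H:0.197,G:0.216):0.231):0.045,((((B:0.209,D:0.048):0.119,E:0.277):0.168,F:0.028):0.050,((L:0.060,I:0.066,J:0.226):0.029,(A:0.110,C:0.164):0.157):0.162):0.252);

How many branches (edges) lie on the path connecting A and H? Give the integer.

7

The MRCA of A and H is the root of the tree.
From A up to that node: 4 branches. From H up to the same node: 3 branches. Total: 4 + 3 = 7.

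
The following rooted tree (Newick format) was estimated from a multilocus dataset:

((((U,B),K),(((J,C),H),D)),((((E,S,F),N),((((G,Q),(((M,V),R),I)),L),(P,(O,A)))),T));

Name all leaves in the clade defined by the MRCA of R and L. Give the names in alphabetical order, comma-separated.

G, I, L, M, Q, R, V

Tracing R: it sits inside ((M,V),R).
Tracing L: it sits inside (((G,Q),(((M,V),R),I)),L).
The smallest clade enclosing both is (((G,Q),(((M,V),R),I)),L); the answer is its 7 terminal taxa in alphabetical order.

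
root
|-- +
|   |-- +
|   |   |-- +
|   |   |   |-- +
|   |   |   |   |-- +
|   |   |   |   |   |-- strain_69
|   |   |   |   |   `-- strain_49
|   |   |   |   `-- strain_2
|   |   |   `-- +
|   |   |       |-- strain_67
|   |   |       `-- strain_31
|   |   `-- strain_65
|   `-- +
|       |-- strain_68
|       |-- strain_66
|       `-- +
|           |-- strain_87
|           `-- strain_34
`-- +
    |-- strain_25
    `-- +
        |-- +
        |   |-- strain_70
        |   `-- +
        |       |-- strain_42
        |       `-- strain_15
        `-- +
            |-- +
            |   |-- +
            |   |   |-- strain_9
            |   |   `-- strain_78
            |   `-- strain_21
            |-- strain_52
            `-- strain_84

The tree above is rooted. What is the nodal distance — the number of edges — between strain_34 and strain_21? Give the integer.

The MRCA of strain_34 and strain_21 is the root of the tree.
From strain_34 up to that node: 4 branches. From strain_21 up to the same node: 5 branches. Total: 4 + 5 = 9.

9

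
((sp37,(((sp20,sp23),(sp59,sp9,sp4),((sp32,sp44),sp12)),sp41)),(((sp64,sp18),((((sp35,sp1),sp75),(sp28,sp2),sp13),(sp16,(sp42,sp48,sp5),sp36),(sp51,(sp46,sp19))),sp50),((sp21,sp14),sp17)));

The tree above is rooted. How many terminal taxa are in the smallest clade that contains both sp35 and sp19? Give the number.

The MRCA of sp35 and sp19 is the node subtending ((((sp35,sp1),sp75),(sp28,sp2),sp13),(sp16,(sp42,sp48,sp5),sp36),(sp51,(sp46,sp19))).
That clade contains 14 terminal taxa: sp1, sp13, sp16, sp19, sp2, sp28, sp35, sp36, sp42, sp46, sp48, sp5, sp51, sp75.

14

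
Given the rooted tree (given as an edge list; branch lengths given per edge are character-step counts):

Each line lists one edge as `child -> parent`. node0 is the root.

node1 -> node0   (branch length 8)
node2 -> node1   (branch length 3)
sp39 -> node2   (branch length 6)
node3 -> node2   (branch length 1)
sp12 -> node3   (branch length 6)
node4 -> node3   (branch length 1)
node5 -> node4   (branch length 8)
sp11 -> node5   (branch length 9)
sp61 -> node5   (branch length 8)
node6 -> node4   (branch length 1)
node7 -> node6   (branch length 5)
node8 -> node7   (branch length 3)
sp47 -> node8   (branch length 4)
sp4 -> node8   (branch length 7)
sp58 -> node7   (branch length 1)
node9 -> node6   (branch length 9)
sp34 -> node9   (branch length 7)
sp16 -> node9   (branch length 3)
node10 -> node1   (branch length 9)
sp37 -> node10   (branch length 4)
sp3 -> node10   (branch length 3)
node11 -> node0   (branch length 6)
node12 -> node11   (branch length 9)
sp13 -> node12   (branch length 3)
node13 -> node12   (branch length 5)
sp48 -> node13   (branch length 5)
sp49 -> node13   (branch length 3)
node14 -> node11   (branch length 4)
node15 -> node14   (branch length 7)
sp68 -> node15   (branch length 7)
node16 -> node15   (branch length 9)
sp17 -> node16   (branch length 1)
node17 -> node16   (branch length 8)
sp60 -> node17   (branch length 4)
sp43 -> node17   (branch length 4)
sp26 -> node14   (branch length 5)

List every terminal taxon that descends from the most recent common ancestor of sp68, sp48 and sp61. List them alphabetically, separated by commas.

Tracing sp68: it sits inside (sp68,(sp17,(sp60,sp43))).
Tracing sp48: it sits inside (sp48,sp49).
Tracing sp61: it sits inside (sp11,sp61).
The smallest clade enclosing all 3 is the whole tree (their MRCA is the root), so the answer is all 19 tips in alphabetical order.

sp11, sp12, sp13, sp16, sp17, sp26, sp3, sp34, sp37, sp39, sp4, sp43, sp47, sp48, sp49, sp58, sp60, sp61, sp68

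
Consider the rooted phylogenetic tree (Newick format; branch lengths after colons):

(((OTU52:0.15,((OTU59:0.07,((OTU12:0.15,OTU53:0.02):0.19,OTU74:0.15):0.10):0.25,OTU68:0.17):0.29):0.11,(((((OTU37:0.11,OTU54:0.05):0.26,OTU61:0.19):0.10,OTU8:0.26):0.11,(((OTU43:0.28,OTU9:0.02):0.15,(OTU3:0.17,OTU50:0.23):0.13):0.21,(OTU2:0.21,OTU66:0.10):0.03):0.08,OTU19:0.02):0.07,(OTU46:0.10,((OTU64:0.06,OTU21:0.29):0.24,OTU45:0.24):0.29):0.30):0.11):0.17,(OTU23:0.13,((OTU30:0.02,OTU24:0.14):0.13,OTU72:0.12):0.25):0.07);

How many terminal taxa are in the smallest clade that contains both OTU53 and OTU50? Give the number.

21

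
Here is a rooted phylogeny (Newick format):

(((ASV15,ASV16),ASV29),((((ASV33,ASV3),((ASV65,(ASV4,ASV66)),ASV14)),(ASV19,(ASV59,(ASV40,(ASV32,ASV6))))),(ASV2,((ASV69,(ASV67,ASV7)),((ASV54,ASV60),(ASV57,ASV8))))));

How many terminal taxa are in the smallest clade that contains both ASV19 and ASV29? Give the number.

22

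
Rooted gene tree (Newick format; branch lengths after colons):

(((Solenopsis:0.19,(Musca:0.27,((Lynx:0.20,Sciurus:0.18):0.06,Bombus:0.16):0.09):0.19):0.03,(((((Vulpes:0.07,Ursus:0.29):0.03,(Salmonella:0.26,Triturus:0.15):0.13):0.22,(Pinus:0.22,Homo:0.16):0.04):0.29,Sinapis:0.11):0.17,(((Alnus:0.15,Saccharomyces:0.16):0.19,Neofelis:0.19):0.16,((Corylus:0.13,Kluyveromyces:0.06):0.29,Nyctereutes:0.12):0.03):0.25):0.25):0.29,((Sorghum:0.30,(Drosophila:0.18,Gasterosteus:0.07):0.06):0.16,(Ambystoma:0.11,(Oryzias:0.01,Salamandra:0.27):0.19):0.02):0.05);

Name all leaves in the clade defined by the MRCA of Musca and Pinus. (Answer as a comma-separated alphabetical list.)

Alnus, Bombus, Corylus, Homo, Kluyveromyces, Lynx, Musca, Neofelis, Nyctereutes, Pinus, Saccharomyces, Salmonella, Sciurus, Sinapis, Solenopsis, Triturus, Ursus, Vulpes

Tracing Musca: it sits inside (Musca,((Lynx,Sciurus),Bombus)).
Tracing Pinus: it sits inside (Pinus,Homo).
The smallest clade enclosing both is ((Solenopsis,(Musca,((Lynx,Sciurus),Bombus))),(((((Vulpes,Ursus),(Salmonella,Triturus)),(Pinus,Homo)),Sinapis),(((Alnus,Saccharomyces),Neofelis),((Corylus,Kluyveromyces),Nyctereutes)))); the answer is its 18 terminal taxa in alphabetical order.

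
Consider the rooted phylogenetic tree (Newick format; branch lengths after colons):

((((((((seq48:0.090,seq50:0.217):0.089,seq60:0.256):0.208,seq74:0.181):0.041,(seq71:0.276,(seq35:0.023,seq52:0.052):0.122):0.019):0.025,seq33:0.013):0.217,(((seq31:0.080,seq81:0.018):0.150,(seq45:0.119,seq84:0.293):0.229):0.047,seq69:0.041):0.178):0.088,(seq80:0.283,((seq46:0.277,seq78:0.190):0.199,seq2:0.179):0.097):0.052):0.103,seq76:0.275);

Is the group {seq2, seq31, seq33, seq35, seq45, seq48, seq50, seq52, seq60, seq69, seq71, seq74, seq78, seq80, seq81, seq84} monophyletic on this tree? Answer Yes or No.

No

The MRCA of the listed taxa subtends (((((((seq48,seq50),seq60),seq74),(seq71,(seq35,seq52))),seq33),(((seq31,seq81),(seq45,seq84)),seq69)),(seq80,((seq46,seq78),seq2))).
That clade also contains seq46, which is not in the proposed group, so the group is not monophyletic.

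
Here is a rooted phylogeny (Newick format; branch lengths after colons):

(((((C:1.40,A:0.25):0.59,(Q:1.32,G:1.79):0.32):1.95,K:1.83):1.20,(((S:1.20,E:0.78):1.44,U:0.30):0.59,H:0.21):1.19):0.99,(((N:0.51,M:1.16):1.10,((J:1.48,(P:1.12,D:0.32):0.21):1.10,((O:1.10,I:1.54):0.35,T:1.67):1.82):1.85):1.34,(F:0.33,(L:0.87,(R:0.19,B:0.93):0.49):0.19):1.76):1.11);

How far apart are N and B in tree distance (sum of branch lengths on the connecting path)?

6.32

The path runs N → … → MRCA → … → B; the MRCA is the node subtending (((N,M),((J,(P,D)),((O,I),T))),(F,(L,(R,B)))).
Branch lengths along that path: 0.51 + 1.10 + 1.34 + 1.76 + 0.19 + 0.49 + 0.93 = 6.32.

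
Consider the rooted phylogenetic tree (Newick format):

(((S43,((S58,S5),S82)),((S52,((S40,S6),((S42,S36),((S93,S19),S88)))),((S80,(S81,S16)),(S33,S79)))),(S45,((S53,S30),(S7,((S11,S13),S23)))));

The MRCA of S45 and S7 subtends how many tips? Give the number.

7

The MRCA of S45 and S7 is the node subtending (S45,((S53,S30),(S7,((S11,S13),S23)))).
That clade contains 7 terminal taxa: S11, S13, S23, S30, S45, S53, S7.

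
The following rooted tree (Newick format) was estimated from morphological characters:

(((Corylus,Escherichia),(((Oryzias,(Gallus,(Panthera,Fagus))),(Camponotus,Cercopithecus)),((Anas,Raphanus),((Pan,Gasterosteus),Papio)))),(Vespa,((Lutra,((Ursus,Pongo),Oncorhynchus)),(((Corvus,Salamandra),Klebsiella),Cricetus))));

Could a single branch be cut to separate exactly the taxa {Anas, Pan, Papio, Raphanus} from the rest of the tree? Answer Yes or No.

No

The MRCA of the listed taxa subtends ((Anas,Raphanus),((Pan,Gasterosteus),Papio)).
That clade also contains Gasterosteus, which is not in the proposed group, so the group is not monophyletic.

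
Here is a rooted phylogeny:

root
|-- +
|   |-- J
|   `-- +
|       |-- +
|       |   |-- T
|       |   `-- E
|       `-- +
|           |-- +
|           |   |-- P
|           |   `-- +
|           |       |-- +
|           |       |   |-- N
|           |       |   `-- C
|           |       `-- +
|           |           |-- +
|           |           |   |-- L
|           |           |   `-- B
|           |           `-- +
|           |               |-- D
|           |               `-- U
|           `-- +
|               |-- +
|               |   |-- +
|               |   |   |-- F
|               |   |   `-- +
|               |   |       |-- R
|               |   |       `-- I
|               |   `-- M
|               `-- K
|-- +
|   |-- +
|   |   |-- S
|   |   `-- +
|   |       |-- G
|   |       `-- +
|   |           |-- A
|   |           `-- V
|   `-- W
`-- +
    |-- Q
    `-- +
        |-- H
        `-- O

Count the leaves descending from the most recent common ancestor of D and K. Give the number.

12

The MRCA of D and K is the node subtending ((P,((N,C),((L,B),(D,U)))),(((F,(R,I)),M),K)).
That clade contains 12 terminal taxa: B, C, D, F, I, K, L, M, N, P, R, U.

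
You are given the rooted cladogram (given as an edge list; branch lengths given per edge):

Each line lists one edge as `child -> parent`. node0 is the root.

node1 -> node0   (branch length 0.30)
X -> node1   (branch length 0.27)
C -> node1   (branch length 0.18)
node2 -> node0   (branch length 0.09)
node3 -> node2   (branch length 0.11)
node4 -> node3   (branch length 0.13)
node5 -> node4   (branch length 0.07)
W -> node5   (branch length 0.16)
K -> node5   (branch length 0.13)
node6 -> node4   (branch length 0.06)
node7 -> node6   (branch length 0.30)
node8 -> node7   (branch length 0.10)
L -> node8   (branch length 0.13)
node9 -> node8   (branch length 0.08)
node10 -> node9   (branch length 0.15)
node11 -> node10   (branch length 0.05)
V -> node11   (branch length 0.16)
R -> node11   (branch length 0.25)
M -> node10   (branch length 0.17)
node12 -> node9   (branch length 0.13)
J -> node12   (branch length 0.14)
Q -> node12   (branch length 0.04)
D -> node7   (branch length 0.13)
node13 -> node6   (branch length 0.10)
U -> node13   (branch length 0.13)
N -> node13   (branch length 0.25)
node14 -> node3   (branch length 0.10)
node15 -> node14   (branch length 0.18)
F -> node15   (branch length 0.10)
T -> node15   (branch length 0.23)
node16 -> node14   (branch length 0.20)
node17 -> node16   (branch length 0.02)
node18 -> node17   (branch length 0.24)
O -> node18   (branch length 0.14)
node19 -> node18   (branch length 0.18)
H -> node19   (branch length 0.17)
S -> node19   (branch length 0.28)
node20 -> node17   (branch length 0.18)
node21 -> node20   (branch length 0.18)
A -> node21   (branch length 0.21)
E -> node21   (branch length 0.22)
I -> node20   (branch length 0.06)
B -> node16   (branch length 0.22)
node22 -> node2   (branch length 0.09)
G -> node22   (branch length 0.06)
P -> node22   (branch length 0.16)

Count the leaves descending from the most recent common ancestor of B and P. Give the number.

22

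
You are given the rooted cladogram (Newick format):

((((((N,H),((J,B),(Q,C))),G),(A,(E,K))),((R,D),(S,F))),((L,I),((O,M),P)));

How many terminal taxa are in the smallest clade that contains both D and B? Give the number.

The MRCA of D and B is the node subtending (((((N,H),((J,B),(Q,C))),G),(A,(E,K))),((R,D),(S,F))).
That clade contains 14 terminal taxa: A, B, C, D, E, F, G, H, J, K, N, Q, R, S.

14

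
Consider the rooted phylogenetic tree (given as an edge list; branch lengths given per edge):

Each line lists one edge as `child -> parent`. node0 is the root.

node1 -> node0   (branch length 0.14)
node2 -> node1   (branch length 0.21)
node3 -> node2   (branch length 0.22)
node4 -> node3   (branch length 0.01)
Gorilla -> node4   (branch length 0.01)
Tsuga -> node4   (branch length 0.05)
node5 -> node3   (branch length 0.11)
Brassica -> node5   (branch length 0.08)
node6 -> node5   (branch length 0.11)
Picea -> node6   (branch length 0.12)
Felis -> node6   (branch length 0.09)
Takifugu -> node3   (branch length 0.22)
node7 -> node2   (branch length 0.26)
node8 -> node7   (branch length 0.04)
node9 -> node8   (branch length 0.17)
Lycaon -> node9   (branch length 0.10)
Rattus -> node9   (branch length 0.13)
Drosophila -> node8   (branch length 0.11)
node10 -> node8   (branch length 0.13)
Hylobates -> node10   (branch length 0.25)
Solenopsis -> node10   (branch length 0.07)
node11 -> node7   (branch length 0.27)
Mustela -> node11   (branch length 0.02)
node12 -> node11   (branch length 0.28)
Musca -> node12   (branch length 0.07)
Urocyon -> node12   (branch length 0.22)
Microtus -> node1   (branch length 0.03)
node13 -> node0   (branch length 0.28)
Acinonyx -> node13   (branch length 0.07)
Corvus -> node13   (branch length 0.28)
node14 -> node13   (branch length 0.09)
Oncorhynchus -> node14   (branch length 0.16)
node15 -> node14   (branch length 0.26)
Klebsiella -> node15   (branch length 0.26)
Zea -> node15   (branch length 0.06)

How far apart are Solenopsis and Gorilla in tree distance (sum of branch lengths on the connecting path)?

0.74

The path runs Solenopsis → … → MRCA → … → Gorilla; the MRCA is the node subtending (((Gorilla,Tsuga),(Brassica,(Picea,Felis)),Takifugu),(((Lycaon,Rattus),Drosophila,(Hylobates,Solenopsis)),(Mustela,(Musca,Urocyon)))).
Branch lengths along that path: 0.07 + 0.13 + 0.04 + 0.26 + 0.22 + 0.01 + 0.01 = 0.74.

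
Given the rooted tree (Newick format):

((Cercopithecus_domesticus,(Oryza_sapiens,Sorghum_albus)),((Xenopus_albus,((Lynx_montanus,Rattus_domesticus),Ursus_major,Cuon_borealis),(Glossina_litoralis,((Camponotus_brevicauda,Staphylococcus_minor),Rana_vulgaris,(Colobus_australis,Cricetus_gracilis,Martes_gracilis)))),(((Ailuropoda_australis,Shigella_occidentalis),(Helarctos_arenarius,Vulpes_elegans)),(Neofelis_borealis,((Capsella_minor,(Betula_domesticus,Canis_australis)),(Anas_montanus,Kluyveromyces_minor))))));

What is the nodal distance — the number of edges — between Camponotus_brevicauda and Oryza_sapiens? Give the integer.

9

The MRCA of Camponotus_brevicauda and Oryza_sapiens is the root of the tree.
From Camponotus_brevicauda up to that node: 6 branches. From Oryza_sapiens up to the same node: 3 branches. Total: 6 + 3 = 9.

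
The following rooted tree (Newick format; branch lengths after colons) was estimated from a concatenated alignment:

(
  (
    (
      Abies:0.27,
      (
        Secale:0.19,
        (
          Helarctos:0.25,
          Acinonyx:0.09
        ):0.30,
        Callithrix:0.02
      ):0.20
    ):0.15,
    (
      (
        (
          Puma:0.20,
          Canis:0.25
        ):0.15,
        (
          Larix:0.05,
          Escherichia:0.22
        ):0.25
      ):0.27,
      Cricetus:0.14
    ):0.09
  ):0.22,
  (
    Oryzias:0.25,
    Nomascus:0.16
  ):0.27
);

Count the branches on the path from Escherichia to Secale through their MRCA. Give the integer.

The MRCA of Escherichia and Secale is the node subtending ((Abies,(Secale,(Helarctos,Acinonyx),Callithrix)),(((Puma,Canis),(Larix,Escherichia)),Cricetus)).
From Escherichia up to that node: 4 branches. From Secale up to the same node: 3 branches. Total: 4 + 3 = 7.

7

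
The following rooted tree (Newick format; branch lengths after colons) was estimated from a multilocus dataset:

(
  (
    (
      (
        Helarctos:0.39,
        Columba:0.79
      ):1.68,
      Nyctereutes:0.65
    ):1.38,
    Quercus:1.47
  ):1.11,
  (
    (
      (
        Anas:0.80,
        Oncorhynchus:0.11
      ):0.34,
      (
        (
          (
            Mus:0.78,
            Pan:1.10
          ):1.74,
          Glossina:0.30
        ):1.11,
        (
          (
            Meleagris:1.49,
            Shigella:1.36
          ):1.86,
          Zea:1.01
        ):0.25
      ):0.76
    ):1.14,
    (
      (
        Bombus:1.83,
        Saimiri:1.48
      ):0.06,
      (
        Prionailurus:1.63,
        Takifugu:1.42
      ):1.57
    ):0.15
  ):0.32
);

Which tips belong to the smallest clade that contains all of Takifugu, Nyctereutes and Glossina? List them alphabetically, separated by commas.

Anas, Bombus, Columba, Glossina, Helarctos, Meleagris, Mus, Nyctereutes, Oncorhynchus, Pan, Prionailurus, Quercus, Saimiri, Shigella, Takifugu, Zea

Tracing Takifugu: it sits inside (Prionailurus,Takifugu).
Tracing Nyctereutes: it sits inside ((Helarctos,Columba),Nyctereutes).
Tracing Glossina: it sits inside ((Mus,Pan),Glossina).
The smallest clade enclosing all 3 is the whole tree (their MRCA is the root), so the answer is all 16 tips in alphabetical order.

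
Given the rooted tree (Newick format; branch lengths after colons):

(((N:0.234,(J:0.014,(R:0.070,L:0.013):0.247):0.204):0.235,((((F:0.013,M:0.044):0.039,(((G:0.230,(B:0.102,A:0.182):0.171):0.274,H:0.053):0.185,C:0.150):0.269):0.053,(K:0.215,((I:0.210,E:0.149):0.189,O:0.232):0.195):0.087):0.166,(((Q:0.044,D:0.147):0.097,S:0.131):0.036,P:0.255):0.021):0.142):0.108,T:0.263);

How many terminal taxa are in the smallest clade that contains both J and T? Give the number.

The MRCA of J and T is the root, so the clade is the entire tree.
That clade contains 20 terminal taxa: A, B, C, D, E, F, G, H, I, J, K, L, M, N, O, P, Q, R, S, T.

20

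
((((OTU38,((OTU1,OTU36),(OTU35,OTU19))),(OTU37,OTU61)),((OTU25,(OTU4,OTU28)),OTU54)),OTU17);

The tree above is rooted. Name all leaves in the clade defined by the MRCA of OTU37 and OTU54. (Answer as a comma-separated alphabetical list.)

Tracing OTU37: it sits inside (OTU37,OTU61).
Tracing OTU54: it sits inside ((OTU25,(OTU4,OTU28)),OTU54).
The smallest clade enclosing both is (((OTU38,((OTU1,OTU36),(OTU35,OTU19))),(OTU37,OTU61)),((OTU25,(OTU4,OTU28)),OTU54)); the answer is its 11 terminal taxa in alphabetical order.

OTU1, OTU19, OTU25, OTU28, OTU35, OTU36, OTU37, OTU38, OTU4, OTU54, OTU61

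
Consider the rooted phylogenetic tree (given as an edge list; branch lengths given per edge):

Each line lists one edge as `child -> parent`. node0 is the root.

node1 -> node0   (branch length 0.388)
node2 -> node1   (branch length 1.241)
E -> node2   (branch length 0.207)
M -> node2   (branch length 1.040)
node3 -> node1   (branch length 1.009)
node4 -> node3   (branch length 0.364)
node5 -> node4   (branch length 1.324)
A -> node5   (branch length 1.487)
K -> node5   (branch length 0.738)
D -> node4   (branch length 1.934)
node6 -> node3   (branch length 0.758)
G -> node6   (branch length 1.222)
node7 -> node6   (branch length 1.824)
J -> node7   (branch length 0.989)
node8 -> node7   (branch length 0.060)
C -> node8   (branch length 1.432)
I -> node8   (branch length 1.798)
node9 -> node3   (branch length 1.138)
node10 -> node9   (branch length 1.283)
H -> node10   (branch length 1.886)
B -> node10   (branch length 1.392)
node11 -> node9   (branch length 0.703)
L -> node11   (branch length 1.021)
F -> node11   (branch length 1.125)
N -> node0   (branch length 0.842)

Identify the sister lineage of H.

B

H attaches to the tree at the node subtending (H,B).
The other lineage descending from that same node — the sister group — is the single tip B.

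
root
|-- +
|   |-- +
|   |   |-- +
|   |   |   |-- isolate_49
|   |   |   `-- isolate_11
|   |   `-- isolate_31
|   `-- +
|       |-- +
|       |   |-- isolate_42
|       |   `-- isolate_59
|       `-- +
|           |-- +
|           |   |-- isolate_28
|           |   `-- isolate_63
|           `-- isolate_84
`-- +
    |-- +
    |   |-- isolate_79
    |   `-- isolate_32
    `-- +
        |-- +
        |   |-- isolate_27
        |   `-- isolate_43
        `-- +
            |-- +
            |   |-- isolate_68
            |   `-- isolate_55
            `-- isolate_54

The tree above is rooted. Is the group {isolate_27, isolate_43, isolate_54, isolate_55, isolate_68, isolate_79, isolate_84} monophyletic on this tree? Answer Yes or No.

No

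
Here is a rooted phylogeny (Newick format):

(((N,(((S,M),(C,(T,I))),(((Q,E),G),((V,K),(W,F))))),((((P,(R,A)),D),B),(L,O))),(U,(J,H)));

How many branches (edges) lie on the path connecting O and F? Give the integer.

9

The MRCA of O and F is the node subtending ((N,(((S,M),(C,(T,I))),(((Q,E),G),((V,K),(W,F))))),((((P,(R,A)),D),B),(L,O))).
From O up to that node: 3 branches. From F up to the same node: 6 branches. Total: 3 + 6 = 9.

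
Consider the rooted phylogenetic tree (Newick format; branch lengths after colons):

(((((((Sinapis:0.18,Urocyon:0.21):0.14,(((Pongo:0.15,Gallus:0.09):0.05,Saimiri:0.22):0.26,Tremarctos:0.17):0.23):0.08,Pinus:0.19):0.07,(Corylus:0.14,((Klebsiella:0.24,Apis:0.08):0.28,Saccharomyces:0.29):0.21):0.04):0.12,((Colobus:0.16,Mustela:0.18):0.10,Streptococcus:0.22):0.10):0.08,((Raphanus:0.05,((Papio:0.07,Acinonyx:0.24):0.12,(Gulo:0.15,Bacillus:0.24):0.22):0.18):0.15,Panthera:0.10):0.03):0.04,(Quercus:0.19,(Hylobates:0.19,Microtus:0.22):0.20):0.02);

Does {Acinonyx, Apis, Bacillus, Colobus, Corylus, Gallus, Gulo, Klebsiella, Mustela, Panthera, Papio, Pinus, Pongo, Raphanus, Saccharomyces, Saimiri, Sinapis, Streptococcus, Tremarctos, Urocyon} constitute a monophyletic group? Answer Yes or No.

The most recent common ancestor of these taxa subtends ((((((Sinapis,Urocyon),(((Pongo,Gallus),Saimiri),Tremarctos)),Pinus),(Corylus,((Klebsiella,Apis),Saccharomyces))),((Colobus,Mustela),Streptococcus)),((Raphanus,((Papio,Acinonyx),(Gulo,Bacillus))),Panthera)).
That clade has exactly 20 tips — every listed taxon and nothing else — so the group is monophyletic.

Yes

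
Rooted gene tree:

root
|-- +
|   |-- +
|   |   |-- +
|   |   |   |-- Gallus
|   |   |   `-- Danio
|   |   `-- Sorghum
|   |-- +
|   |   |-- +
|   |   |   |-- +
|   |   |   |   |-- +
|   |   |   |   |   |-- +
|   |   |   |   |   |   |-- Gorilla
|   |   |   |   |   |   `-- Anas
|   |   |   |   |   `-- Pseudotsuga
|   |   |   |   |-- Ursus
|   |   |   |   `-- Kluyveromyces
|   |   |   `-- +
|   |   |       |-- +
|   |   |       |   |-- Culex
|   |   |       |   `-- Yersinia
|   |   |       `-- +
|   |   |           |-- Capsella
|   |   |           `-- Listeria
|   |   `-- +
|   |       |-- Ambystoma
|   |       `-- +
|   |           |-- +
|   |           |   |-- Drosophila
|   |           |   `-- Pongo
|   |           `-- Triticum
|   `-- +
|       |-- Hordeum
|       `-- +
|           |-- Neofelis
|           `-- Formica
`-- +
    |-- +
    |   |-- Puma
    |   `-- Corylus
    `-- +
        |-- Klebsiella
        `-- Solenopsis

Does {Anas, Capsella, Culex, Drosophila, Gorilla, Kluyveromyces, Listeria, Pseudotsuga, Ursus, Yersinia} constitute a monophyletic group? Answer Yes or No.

No

The MRCA of the listed taxa subtends (((((Gorilla,Anas),Pseudotsuga),Ursus,Kluyveromyces),((Culex,Yersinia),(Capsella,Listeria))),(Ambystoma,((Drosophila,Pongo),Triticum))).
That clade also contains Ambystoma, Pongo, Triticum, which are not in the proposed group, so the group is not monophyletic.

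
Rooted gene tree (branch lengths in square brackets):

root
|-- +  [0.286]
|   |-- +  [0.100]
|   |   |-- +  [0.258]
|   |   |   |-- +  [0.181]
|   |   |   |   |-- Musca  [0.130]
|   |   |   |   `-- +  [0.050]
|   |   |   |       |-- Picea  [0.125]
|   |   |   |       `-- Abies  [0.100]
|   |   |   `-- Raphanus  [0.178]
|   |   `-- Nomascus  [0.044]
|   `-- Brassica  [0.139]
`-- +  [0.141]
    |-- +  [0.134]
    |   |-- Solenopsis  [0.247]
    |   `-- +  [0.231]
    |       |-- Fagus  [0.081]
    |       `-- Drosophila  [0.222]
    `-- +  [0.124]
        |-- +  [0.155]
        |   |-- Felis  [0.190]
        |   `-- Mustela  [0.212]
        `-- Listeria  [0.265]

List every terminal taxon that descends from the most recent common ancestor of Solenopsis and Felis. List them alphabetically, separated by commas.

Drosophila, Fagus, Felis, Listeria, Mustela, Solenopsis

Tracing Solenopsis: it sits inside (Solenopsis,(Fagus,Drosophila)).
Tracing Felis: it sits inside (Felis,Mustela).
The smallest clade enclosing both is ((Solenopsis,(Fagus,Drosophila)),((Felis,Mustela),Listeria)); the answer is its 6 terminal taxa in alphabetical order.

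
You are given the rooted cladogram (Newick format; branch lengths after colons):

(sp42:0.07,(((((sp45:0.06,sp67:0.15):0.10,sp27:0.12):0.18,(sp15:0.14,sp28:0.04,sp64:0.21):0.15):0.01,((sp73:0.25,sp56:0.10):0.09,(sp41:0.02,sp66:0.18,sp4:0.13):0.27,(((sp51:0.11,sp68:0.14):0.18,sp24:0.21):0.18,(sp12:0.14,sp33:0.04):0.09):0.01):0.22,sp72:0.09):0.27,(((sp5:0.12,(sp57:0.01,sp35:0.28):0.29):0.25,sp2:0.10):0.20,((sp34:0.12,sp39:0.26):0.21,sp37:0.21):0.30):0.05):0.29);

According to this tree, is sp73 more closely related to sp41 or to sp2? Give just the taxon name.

The MRCA of sp73 and sp41 subtends ((sp73,sp56),(sp41,sp66,sp4),(((sp51,sp68),sp24),(sp12,sp33))) (10 taxa).
The MRCA of sp73 and sp2 subtends (((((sp45,sp67),sp27),(sp15,sp28,sp64)),((sp73,sp56),(sp41,sp66,sp4),(((sp51,sp68),sp24),(sp12,sp33))),sp72),(((sp5,(sp57,sp35)),sp2),((sp34,sp39),sp37))) (24 taxa).
The first is nested inside the second, so sp73 shares a more recent common ancestor with sp41.

sp41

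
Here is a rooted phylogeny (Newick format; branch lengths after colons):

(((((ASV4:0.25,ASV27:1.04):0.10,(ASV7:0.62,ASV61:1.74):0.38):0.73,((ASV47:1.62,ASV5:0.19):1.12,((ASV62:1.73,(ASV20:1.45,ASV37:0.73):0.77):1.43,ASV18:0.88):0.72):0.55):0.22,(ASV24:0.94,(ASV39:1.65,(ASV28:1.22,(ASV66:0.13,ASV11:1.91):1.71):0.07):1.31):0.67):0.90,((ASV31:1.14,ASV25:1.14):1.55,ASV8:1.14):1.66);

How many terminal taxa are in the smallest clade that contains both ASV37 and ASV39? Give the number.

The MRCA of ASV37 and ASV39 is the node subtending ((((ASV4,ASV27),(ASV7,ASV61)),((ASV47,ASV5),((ASV62,(ASV20,ASV37)),ASV18))),(ASV24,(ASV39,(ASV28,(ASV66,ASV11))))).
That clade contains 15 terminal taxa: ASV11, ASV18, ASV20, ASV24, ASV27, ASV28, ASV37, ASV39, ASV4, ASV47, ASV5, ASV61, ASV62, ASV66, ASV7.

15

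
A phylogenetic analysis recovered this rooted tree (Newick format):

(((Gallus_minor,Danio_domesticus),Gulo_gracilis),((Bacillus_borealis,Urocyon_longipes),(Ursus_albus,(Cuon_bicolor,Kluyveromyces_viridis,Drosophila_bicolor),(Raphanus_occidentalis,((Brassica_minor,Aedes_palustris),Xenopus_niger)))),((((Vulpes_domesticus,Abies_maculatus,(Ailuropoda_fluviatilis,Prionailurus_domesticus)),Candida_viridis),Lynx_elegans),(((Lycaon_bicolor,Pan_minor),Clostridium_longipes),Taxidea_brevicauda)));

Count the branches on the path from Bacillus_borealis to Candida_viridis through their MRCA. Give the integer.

7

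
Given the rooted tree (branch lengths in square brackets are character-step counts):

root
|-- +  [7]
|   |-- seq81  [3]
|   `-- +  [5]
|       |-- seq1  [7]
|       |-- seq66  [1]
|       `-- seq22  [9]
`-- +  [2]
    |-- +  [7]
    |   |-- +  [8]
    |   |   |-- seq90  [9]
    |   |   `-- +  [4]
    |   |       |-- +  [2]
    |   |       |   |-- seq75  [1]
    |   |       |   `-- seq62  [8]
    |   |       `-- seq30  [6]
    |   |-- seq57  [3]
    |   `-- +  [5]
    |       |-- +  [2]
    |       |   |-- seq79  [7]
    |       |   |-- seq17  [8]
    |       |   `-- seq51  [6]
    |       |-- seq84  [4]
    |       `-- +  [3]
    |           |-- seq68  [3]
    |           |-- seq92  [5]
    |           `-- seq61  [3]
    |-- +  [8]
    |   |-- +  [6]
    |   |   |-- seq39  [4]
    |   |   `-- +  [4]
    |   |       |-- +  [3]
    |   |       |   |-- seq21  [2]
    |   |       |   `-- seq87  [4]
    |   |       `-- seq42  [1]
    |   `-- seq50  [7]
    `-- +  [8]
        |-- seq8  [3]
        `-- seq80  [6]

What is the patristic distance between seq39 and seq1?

The path runs seq39 → … → MRCA → … → seq1; the MRCA is the root of the tree.
Branch lengths along that path: 4 + 6 + 8 + 2 + 7 + 5 + 7 = 39.

39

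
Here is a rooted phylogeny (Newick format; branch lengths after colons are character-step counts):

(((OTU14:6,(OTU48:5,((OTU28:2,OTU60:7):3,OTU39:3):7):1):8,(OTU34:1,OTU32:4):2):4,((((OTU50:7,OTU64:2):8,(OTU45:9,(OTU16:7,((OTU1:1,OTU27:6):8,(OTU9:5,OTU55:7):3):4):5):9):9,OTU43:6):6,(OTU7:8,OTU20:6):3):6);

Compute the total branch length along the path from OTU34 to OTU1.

The path runs OTU34 → … → MRCA → … → OTU1; the MRCA is the root of the tree.
Branch lengths along that path: 1 + 2 + 4 + 6 + 6 + 9 + 9 + 5 + 4 + 8 + 1 = 55.

55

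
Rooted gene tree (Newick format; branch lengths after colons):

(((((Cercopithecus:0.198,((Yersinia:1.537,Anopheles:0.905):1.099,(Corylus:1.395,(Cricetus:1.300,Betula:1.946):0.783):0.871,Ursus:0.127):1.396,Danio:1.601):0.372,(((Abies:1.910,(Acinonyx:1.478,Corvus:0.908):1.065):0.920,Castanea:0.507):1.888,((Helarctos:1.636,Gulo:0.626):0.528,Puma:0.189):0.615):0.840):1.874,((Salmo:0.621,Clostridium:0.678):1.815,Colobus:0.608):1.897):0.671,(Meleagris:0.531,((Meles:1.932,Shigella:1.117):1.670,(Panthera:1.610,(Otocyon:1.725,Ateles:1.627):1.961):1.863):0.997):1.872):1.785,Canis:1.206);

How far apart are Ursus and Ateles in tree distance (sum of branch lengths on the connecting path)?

The path runs Ursus → … → MRCA → … → Ateles; the MRCA is the node subtending ((((Cercopithecus,((Yersinia,Anopheles),(Corylus,(Cricetus,Betula)),Ursus),Danio),(((Abies,(Acinonyx,Corvus)),Castanea),((Helarctos,Gulo),Puma))),((Salmo,Clostridium),Colobus)),(Meleagris,((Meles,Shigella),(Panthera,(Otocyon,Ateles))))).
Branch lengths along that path: 0.127 + 1.396 + 0.372 + 1.874 + 0.671 + 1.872 + 0.997 + 1.863 + 1.961 + 1.627 = 12.760.

12.760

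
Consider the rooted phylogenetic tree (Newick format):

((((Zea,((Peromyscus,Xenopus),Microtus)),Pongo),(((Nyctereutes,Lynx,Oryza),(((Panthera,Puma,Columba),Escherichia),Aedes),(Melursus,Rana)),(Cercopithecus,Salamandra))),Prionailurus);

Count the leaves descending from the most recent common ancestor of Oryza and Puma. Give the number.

The MRCA of Oryza and Puma is the node subtending ((Nyctereutes,Lynx,Oryza),(((Panthera,Puma,Columba),Escherichia),Aedes),(Melursus,Rana)).
That clade contains 10 terminal taxa: Aedes, Columba, Escherichia, Lynx, Melursus, Nyctereutes, Oryza, Panthera, Puma, Rana.

10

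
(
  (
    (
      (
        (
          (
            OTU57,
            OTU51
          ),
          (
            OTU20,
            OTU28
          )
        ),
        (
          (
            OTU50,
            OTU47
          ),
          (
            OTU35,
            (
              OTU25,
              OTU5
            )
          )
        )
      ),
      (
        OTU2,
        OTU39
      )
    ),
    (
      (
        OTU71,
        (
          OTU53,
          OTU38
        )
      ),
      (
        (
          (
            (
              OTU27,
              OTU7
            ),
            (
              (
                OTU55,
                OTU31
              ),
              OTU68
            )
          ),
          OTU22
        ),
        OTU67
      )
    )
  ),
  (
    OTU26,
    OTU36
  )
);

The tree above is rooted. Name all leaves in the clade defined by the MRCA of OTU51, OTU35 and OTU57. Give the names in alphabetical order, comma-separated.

OTU20, OTU25, OTU28, OTU35, OTU47, OTU5, OTU50, OTU51, OTU57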